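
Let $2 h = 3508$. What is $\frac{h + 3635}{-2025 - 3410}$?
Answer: $- \frac{5389}{5435} \approx -0.99154$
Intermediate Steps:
$h = 1754$ ($h = \frac{1}{2} \cdot 3508 = 1754$)
$\frac{h + 3635}{-2025 - 3410} = \frac{1754 + 3635}{-2025 - 3410} = \frac{5389}{-5435} = 5389 \left(- \frac{1}{5435}\right) = - \frac{5389}{5435}$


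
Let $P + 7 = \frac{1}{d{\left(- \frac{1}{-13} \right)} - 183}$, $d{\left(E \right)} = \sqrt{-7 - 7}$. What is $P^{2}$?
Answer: $\frac{2 \left(8974 \sqrt{14} + 821419 i\right)}{366 \sqrt{14} + 33475 i} \approx 49.076 + 0.0015648 i$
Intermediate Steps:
$d{\left(E \right)} = i \sqrt{14}$ ($d{\left(E \right)} = \sqrt{-14} = i \sqrt{14}$)
$P = -7 + \frac{1}{-183 + i \sqrt{14}}$ ($P = -7 + \frac{1}{i \sqrt{14} - 183} = -7 + \frac{1}{-183 + i \sqrt{14}} \approx -7.0055 - 0.00011168 i$)
$P^{2} = \left(- \frac{234704}{33503} - \frac{i \sqrt{14}}{33503}\right)^{2}$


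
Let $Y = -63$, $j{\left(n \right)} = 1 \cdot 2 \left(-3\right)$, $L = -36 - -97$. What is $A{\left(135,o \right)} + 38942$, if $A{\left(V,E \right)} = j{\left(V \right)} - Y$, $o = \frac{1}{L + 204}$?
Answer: $38999$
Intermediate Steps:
$L = 61$ ($L = -36 + 97 = 61$)
$o = \frac{1}{265}$ ($o = \frac{1}{61 + 204} = \frac{1}{265} \approx 0.0037736$)
$j{\left(n \right)} = -6$ ($j{\left(n \right)} = 2 \left(-3\right) = -6$)
$A{\left(V,E \right)} = 57$ ($A{\left(V,E \right)} = -6 - -63 = -6 + 63 = 57$)
$A{\left(135,o \right)} + 38942 = 57 + 38942 = 38999$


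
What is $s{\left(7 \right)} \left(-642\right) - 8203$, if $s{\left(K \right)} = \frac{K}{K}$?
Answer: $-8845$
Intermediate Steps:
$s{\left(K \right)} = 1$
$s{\left(7 \right)} \left(-642\right) - 8203 = 1 \left(-642\right) - 8203 = -642 - 8203 = -8845$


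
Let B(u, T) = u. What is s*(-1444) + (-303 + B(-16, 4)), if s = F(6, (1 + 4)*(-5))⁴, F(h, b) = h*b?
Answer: -731025000319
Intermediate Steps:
F(h, b) = b*h
s = 506250000 (s = (((1 + 4)*(-5))*6)⁴ = ((5*(-5))*6)⁴ = (-25*6)⁴ = (-150)⁴ = 506250000)
s*(-1444) + (-303 + B(-16, 4)) = 506250000*(-1444) + (-303 - 16) = -731025000000 - 319 = -731025000319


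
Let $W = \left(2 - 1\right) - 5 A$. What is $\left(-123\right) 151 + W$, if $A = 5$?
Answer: $-18597$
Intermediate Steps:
$W = -24$ ($W = \left(2 - 1\right) - 25 = 1 - 25 = -24$)
$\left(-123\right) 151 + W = \left(-123\right) 151 - 24 = -18573 - 24 = -18597$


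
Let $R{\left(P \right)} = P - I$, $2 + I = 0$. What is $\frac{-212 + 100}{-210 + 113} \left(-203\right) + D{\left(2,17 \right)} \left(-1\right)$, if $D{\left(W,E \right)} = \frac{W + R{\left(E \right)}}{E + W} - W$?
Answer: $- \frac{430335}{1843} \approx -233.5$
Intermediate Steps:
$I = -2$ ($I = -2 + 0 = -2$)
$R{\left(P \right)} = 2 + P$ ($R{\left(P \right)} = P - -2 = P + 2 = 2 + P$)
$D{\left(W,E \right)} = - W + \frac{2 + E + W}{E + W}$ ($D{\left(W,E \right)} = \frac{W + \left(2 + E\right)}{E + W} - W = \frac{2 + E + W}{E + W} - W = - W + \frac{2 + E + W}{E + W}$)
$\frac{-212 + 100}{-210 + 113} \left(-203\right) + D{\left(2,17 \right)} \left(-1\right) = \frac{-212 + 100}{-210 + 113} \left(-203\right) + \frac{2 + 17 + 2 - 2^{2} - 17 \cdot 2}{17 + 2} \left(-1\right) = - \frac{112}{-97} \left(-203\right) + \frac{2 + 17 + 2 - 4 - 34}{19} \left(-1\right) = \left(-112\right) \left(- \frac{1}{97}\right) \left(-203\right) + \frac{2 + 17 + 2 - 4 - 34}{19} \left(-1\right) = \frac{112}{97} \left(-203\right) + \frac{1}{19} \left(-17\right) \left(-1\right) = - \frac{22736}{97} - - \frac{17}{19} = - \frac{22736}{97} + \frac{17}{19} = - \frac{430335}{1843}$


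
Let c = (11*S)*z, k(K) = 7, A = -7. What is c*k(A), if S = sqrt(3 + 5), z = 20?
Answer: 3080*sqrt(2) ≈ 4355.8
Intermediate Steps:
S = 2*sqrt(2) (S = sqrt(8) = 2*sqrt(2) ≈ 2.8284)
c = 440*sqrt(2) (c = (11*(2*sqrt(2)))*20 = (22*sqrt(2))*20 = 440*sqrt(2) ≈ 622.25)
c*k(A) = (440*sqrt(2))*7 = 3080*sqrt(2)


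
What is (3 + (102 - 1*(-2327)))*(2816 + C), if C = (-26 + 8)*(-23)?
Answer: 7855360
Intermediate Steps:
C = 414 (C = -18*(-23) = 414)
(3 + (102 - 1*(-2327)))*(2816 + C) = (3 + (102 - 1*(-2327)))*(2816 + 414) = (3 + (102 + 2327))*3230 = (3 + 2429)*3230 = 2432*3230 = 7855360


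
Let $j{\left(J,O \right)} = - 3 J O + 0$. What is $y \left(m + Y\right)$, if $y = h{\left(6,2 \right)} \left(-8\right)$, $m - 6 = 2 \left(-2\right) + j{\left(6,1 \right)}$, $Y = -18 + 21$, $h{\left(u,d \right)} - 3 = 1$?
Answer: $416$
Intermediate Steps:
$h{\left(u,d \right)} = 4$ ($h{\left(u,d \right)} = 3 + 1 = 4$)
$Y = 3$
$j{\left(J,O \right)} = - 3 J O$ ($j{\left(J,O \right)} = - 3 J O + 0 = - 3 J O$)
$m = -16$ ($m = 6 + \left(2 \left(-2\right) - 18 \cdot 1\right) = 6 - 22 = -16$)
$y = -32$ ($y = 4 \left(-8\right) = -32$)
$y \left(m + Y\right) = - 32 \left(-16 + 3\right) = \left(-32\right) \left(-13\right) = 416$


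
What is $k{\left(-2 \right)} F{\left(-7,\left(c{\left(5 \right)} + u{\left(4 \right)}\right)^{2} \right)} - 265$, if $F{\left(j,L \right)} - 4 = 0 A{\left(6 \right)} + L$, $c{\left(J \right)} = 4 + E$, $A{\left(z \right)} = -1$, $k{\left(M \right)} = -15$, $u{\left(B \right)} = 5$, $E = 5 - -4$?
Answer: $-5185$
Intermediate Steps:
$E = 9$ ($E = 5 + 4 = 9$)
$c{\left(J \right)} = 13$ ($c{\left(J \right)} = 4 + 9 = 13$)
$F{\left(j,L \right)} = 4 + L$ ($F{\left(j,L \right)} = 4 + \left(0 \left(-1\right) + L\right) = 4 + \left(0 + L\right) = 4 + L$)
$k{\left(-2 \right)} F{\left(-7,\left(c{\left(5 \right)} + u{\left(4 \right)}\right)^{2} \right)} - 265 = - 15 \left(4 + \left(13 + 5\right)^{2}\right) - 265 = - 15 \left(4 + 18^{2}\right) - 265 = - 15 \left(4 + 324\right) - 265 = \left(-15\right) 328 - 265 = -4920 - 265 = -5185$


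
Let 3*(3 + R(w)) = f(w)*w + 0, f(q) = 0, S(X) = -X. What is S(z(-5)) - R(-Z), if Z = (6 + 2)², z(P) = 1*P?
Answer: 8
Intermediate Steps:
z(P) = P
Z = 64 (Z = 8² = 64)
R(w) = -3 (R(w) = -3 + (0*w + 0)/3 = -3 + (0 + 0)/3 = -3 + (⅓)*0 = -3 + 0 = -3)
S(z(-5)) - R(-Z) = -1*(-5) - 1*(-3) = 5 + 3 = 8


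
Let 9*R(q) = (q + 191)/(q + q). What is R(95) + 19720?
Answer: 16860743/855 ≈ 19720.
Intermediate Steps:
R(q) = (191 + q)/(18*q) (R(q) = ((q + 191)/(q + q))/9 = ((191 + q)/((2*q)))/9 = ((191 + q)*(1/(2*q)))/9 = ((191 + q)/(2*q))/9 = (191 + q)/(18*q))
R(95) + 19720 = (1/18)*(191 + 95)/95 + 19720 = (1/18)*(1/95)*286 + 19720 = 143/855 + 19720 = 16860743/855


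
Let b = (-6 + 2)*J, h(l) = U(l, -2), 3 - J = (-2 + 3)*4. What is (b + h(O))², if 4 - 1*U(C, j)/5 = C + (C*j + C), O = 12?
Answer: 576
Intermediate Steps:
J = -1 (J = 3 - (-2 + 3)*4 = 3 - 4 = -1)
U(C, j) = 20 - 10*C - 5*C*j (U(C, j) = 20 - 5*(C + (C*j + C)) = 20 - 5*(C + (C + C*j)) = 20 - 5*(2*C + C*j) = 20 + (-10*C - 5*C*j) = 20 - 10*C - 5*C*j)
h(l) = 20 (h(l) = 20 - 10*l - 5*l*(-2) = 20 - 10*l + 10*l = 20)
b = 4 (b = (-6 + 2)*(-1) = -4*(-1) = 4)
(b + h(O))² = (4 + 20)² = 24² = 576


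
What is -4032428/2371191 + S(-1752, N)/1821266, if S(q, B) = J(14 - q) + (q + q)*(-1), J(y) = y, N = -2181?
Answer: -3665813918639/2159284773903 ≈ -1.6977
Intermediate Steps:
S(q, B) = 14 - 3*q (S(q, B) = (14 - q) + (q + q)*(-1) = (14 - q) + (2*q)*(-1) = (14 - q) - 2*q = 14 - 3*q)
-4032428/2371191 + S(-1752, N)/1821266 = -4032428/2371191 + (14 - 3*(-1752))/1821266 = -4032428*1/2371191 + (14 + 5256)*(1/1821266) = -4032428/2371191 + 5270*(1/1821266) = -4032428/2371191 + 2635/910633 = -3665813918639/2159284773903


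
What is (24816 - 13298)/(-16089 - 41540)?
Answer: -886/4433 ≈ -0.19986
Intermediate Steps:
(24816 - 13298)/(-16089 - 41540) = 11518/(-57629) = 11518*(-1/57629) = -886/4433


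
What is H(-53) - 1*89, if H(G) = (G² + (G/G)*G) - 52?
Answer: 2615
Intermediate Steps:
H(G) = -52 + G + G² (H(G) = (G² + 1*G) - 52 = (G² + G) - 52 = (G + G²) - 52 = -52 + G + G²)
H(-53) - 1*89 = (-52 - 53 + (-53)²) - 1*89 = (-52 - 53 + 2809) - 89 = 2704 - 89 = 2615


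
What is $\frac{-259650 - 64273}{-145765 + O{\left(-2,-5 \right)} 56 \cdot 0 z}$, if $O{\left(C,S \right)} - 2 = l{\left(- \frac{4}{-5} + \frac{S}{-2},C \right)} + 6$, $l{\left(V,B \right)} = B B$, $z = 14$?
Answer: $\frac{323923}{145765} \approx 2.2222$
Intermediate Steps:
$l{\left(V,B \right)} = B^{2}$
$O{\left(C,S \right)} = 8 + C^{2}$ ($O{\left(C,S \right)} = 2 + \left(C^{2} + 6\right) = 2 + \left(6 + C^{2}\right) = 8 + C^{2}$)
$\frac{-259650 - 64273}{-145765 + O{\left(-2,-5 \right)} 56 \cdot 0 z} = \frac{-259650 - 64273}{-145765 + \left(8 + \left(-2\right)^{2}\right) 56 \cdot 0 \cdot 14} = - \frac{323923}{-145765 + \left(8 + 4\right) 56 \cdot 0} = - \frac{323923}{-145765 + 12 \cdot 56 \cdot 0} = - \frac{323923}{-145765 + 672 \cdot 0} = - \frac{323923}{-145765 + 0} = - \frac{323923}{-145765} = \left(-323923\right) \left(- \frac{1}{145765}\right) = \frac{323923}{145765}$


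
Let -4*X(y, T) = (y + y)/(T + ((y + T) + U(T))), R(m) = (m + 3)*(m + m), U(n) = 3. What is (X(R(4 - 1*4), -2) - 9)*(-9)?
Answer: 81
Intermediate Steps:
R(m) = 2*m*(3 + m) (R(m) = (3 + m)*(2*m) = 2*m*(3 + m))
X(y, T) = -y/(2*(3 + y + 2*T)) (X(y, T) = -(y + y)/(4*(T + ((y + T) + 3))) = -2*y/(4*(T + ((T + y) + 3))) = -2*y/(4*(T + (3 + T + y))) = -2*y/(4*(3 + y + 2*T)) = -y/(2*(3 + y + 2*T)))
(X(R(4 - 1*4), -2) - 9)*(-9) = (-2*(4 - 1*4)*(3 + (4 - 1*4))/(6 + 2*(2*(4 - 1*4)*(3 + (4 - 1*4))) + 4*(-2)) - 9)*(-9) = (-2*(4 - 4)*(3 + (4 - 4))/(6 + 2*(2*(4 - 4)*(3 + (4 - 4))) - 8) - 9)*(-9) = (-2*0*(3 + 0)/(6 + 2*(2*0*(3 + 0)) - 8) - 9)*(-9) = (-2*0*3/(6 + 2*(2*0*3) - 8) - 9)*(-9) = (-1*0/(6 + 2*0 - 8) - 9)*(-9) = (-1*0/(6 + 0 - 8) - 9)*(-9) = (-1*0/(-2) - 9)*(-9) = (-1*0*(-1/2) - 9)*(-9) = (0 - 9)*(-9) = -9*(-9) = 81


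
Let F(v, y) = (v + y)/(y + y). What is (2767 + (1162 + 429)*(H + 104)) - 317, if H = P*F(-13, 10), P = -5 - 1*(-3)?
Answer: 1683913/10 ≈ 1.6839e+5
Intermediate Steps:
F(v, y) = (v + y)/(2*y) (F(v, y) = (v + y)/((2*y)) = (v + y)*(1/(2*y)) = (v + y)/(2*y))
P = -2 (P = -5 + 3 = -2)
H = 3/10 (H = -(-13 + 10)/10 = -(-3)/10 = -2*(-3/20) = 3/10 ≈ 0.30000)
(2767 + (1162 + 429)*(H + 104)) - 317 = (2767 + (1162 + 429)*(3/10 + 104)) - 317 = (2767 + 1591*(1043/10)) - 317 = (2767 + 1659413/10) - 317 = 1687083/10 - 317 = 1683913/10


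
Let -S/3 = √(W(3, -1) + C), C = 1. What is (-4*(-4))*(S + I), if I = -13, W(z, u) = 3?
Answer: -304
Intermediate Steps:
S = -6 (S = -3*√(3 + 1) = -3*√4 = -3*2 = -6)
(-4*(-4))*(S + I) = (-4*(-4))*(-6 - 13) = 16*(-19) = -304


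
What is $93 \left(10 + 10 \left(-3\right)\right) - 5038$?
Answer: $-6898$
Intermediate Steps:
$93 \left(10 + 10 \left(-3\right)\right) - 5038 = 93 \left(10 - 30\right) - 5038 = 93 \left(-20\right) - 5038 = -1860 - 5038 = -6898$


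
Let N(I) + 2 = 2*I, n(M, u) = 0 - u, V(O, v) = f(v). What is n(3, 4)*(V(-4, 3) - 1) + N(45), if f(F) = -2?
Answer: 100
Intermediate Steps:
V(O, v) = -2
n(M, u) = -u
N(I) = -2 + 2*I
n(3, 4)*(V(-4, 3) - 1) + N(45) = (-1*4)*(-2 - 1) + (-2 + 2*45) = -4*(-3) + (-2 + 90) = 12 + 88 = 100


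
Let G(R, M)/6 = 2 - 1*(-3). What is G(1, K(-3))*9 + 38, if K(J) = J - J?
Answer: 308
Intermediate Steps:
K(J) = 0
G(R, M) = 30 (G(R, M) = 6*(2 - 1*(-3)) = 6*(2 + 3) = 6*5 = 30)
G(1, K(-3))*9 + 38 = 30*9 + 38 = 270 + 38 = 308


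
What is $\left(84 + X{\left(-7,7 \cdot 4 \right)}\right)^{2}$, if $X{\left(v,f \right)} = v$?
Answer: $5929$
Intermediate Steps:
$\left(84 + X{\left(-7,7 \cdot 4 \right)}\right)^{2} = \left(84 - 7\right)^{2} = 77^{2} = 5929$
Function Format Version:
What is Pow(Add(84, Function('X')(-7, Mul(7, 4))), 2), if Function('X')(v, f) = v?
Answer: 5929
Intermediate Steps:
Pow(Add(84, Function('X')(-7, Mul(7, 4))), 2) = Pow(Add(84, -7), 2) = Pow(77, 2) = 5929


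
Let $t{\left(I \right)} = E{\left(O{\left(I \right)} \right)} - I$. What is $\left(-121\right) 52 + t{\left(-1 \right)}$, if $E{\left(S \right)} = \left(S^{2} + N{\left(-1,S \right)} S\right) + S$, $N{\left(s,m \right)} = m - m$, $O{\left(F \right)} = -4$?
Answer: $-6279$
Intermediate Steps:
$N{\left(s,m \right)} = 0$
$E{\left(S \right)} = S + S^{2}$ ($E{\left(S \right)} = \left(S^{2} + 0 S\right) + S = \left(S^{2} + 0\right) + S = S^{2} + S = S + S^{2}$)
$t{\left(I \right)} = 12 - I$ ($t{\left(I \right)} = - 4 \left(1 - 4\right) - I = \left(-4\right) \left(-3\right) - I = 12 - I$)
$\left(-121\right) 52 + t{\left(-1 \right)} = \left(-121\right) 52 + \left(12 - -1\right) = -6292 + \left(12 + 1\right) = -6292 + 13 = -6279$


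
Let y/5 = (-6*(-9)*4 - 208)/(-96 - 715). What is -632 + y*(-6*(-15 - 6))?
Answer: -517592/811 ≈ -638.21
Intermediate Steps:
y = -40/811 (y = 5*((-6*(-9)*4 - 208)/(-96 - 715)) = 5*((54*4 - 208)/(-811)) = 5*((216 - 208)*(-1/811)) = 5*(8*(-1/811)) = 5*(-8/811) = -40/811 ≈ -0.049322)
-632 + y*(-6*(-15 - 6)) = -632 - (-240)*(-15 - 6)/811 = -632 - (-240)*(-21)/811 = -632 - 40/811*126 = -632 - 5040/811 = -517592/811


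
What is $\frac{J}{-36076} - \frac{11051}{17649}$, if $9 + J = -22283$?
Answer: $- \frac{1311092}{159176331} \approx -0.0082367$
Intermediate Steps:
$J = -22292$ ($J = -9 - 22283 = -22292$)
$\frac{J}{-36076} - \frac{11051}{17649} = - \frac{22292}{-36076} - \frac{11051}{17649} = \left(-22292\right) \left(- \frac{1}{36076}\right) - \frac{11051}{17649} = \frac{5573}{9019} - \frac{11051}{17649} = - \frac{1311092}{159176331}$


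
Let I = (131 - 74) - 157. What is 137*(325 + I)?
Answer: 30825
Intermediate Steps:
I = -100 (I = 57 - 157 = -100)
137*(325 + I) = 137*(325 - 100) = 137*225 = 30825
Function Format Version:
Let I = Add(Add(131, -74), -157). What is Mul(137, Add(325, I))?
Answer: 30825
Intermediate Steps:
I = -100 (I = Add(57, -157) = -100)
Mul(137, Add(325, I)) = Mul(137, Add(325, -100)) = Mul(137, 225) = 30825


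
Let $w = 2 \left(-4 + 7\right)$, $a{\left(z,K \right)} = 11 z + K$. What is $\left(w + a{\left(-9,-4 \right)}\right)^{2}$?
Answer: $9409$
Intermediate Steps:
$a{\left(z,K \right)} = K + 11 z$
$w = 6$ ($w = 2 \cdot 3 = 6$)
$\left(w + a{\left(-9,-4 \right)}\right)^{2} = \left(6 + \left(-4 + 11 \left(-9\right)\right)\right)^{2} = \left(6 - 103\right)^{2} = \left(-97\right)^{2} = 9409$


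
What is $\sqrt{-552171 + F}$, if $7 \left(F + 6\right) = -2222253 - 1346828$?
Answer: $\frac{4 i \sqrt{3252515}}{7} \approx 1030.6 i$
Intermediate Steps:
$F = - \frac{3569123}{7}$ ($F = -6 + \frac{-2222253 - 1346828}{7} = -6 + \frac{1}{7} \left(-3569081\right) = -6 - \frac{3569081}{7} = - \frac{3569123}{7} \approx -5.0987 \cdot 10^{5}$)
$\sqrt{-552171 + F} = \sqrt{-552171 - \frac{3569123}{7}} = \sqrt{- \frac{7434320}{7}} = \frac{4 i \sqrt{3252515}}{7}$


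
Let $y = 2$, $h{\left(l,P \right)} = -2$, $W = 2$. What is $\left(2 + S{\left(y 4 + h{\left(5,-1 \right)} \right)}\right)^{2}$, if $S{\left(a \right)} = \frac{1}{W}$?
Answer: $\frac{25}{4} \approx 6.25$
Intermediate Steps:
$S{\left(a \right)} = \frac{1}{2}$
$\left(2 + S{\left(y 4 + h{\left(5,-1 \right)} \right)}\right)^{2} = \left(2 + \frac{1}{2}\right)^{2} = \left(\frac{5}{2}\right)^{2} = \frac{25}{4}$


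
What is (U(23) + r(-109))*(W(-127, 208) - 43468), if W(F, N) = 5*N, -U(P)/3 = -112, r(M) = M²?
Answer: -518342876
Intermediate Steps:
U(P) = 336 (U(P) = -3*(-112) = 336)
(U(23) + r(-109))*(W(-127, 208) - 43468) = (336 + (-109)²)*(5*208 - 43468) = (336 + 11881)*(1040 - 43468) = 12217*(-42428) = -518342876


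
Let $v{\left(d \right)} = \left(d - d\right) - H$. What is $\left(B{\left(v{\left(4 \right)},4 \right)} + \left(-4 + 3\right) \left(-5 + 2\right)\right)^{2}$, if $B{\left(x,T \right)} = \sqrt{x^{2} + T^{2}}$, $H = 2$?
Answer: $29 + 12 \sqrt{5} \approx 55.833$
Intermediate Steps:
$v{\left(d \right)} = -2$ ($v{\left(d \right)} = \left(d - d\right) - 2 = 0 - 2 = -2$)
$B{\left(x,T \right)} = \sqrt{T^{2} + x^{2}}$
$\left(B{\left(v{\left(4 \right)},4 \right)} + \left(-4 + 3\right) \left(-5 + 2\right)\right)^{2} = \left(\sqrt{4^{2} + \left(-2\right)^{2}} + \left(-4 + 3\right) \left(-5 + 2\right)\right)^{2} = \left(\sqrt{16 + 4} - -3\right)^{2} = \left(\sqrt{20} + 3\right)^{2} = \left(2 \sqrt{5} + 3\right)^{2} = \left(3 + 2 \sqrt{5}\right)^{2}$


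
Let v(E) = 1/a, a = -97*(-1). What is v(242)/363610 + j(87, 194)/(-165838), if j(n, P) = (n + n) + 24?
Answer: -3491663911/2924567226230 ≈ -0.0011939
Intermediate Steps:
a = 97
j(n, P) = 24 + 2*n (j(n, P) = 2*n + 24 = 24 + 2*n)
v(E) = 1/97
v(242)/363610 + j(87, 194)/(-165838) = (1/97)/363610 + (24 + 2*87)/(-165838) = (1/97)*(1/363610) + (24 + 174)*(-1/165838) = 1/35270170 + 198*(-1/165838) = 1/35270170 - 99/82919 = -3491663911/2924567226230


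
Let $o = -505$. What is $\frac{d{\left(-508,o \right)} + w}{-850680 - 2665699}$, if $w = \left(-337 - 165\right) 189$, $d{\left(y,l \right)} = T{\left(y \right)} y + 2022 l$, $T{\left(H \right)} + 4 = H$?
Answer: $\frac{855892}{3516379} \approx 0.2434$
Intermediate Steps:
$T{\left(H \right)} = -4 + H$
$d{\left(y,l \right)} = 2022 l + y \left(-4 + y\right)$ ($d{\left(y,l \right)} = \left(-4 + y\right) y + 2022 l = y \left(-4 + y\right) + 2022 l = 2022 l + y \left(-4 + y\right)$)
$w = -94878$ ($w = \left(-502\right) 189 = -94878$)
$\frac{d{\left(-508,o \right)} + w}{-850680 - 2665699} = \frac{\left(2022 \left(-505\right) - 508 \left(-4 - 508\right)\right) - 94878}{-850680 - 2665699} = \frac{\left(-1021110 - -260096\right) - 94878}{-3516379} = \left(\left(-1021110 + 260096\right) - 94878\right) \left(- \frac{1}{3516379}\right) = \left(-761014 - 94878\right) \left(- \frac{1}{3516379}\right) = \left(-855892\right) \left(- \frac{1}{3516379}\right) = \frac{855892}{3516379}$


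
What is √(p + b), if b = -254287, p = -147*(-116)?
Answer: I*√237235 ≈ 487.07*I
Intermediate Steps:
p = 17052
√(p + b) = √(17052 - 254287) = √(-237235) = I*√237235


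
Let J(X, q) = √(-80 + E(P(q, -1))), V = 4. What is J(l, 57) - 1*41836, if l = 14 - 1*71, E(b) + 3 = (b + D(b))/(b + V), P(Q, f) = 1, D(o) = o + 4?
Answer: -41836 + I*√2045/5 ≈ -41836.0 + 9.0443*I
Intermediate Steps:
D(o) = 4 + o
E(b) = -3 + (4 + 2*b)/(4 + b) (E(b) = -3 + (b + (4 + b))/(b + 4) = -3 + (4 + 2*b)/(4 + b))
l = -57 (l = 14 - 71 = -57)
J(X, q) = I*√2045/5 (J(X, q) = √(-80 + (-8 - 1*1)/(4 + 1)) = √(-80 + (-8 - 1)/5) = √(-80 + (⅕)*(-9)) = √(-80 - 9/5) = √(-409/5) = I*√2045/5)
J(l, 57) - 1*41836 = I*√2045/5 - 1*41836 = I*√2045/5 - 41836 = -41836 + I*√2045/5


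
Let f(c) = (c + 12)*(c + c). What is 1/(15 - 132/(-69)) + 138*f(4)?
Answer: 6871319/389 ≈ 17664.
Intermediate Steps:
f(c) = 2*c*(12 + c) (f(c) = (12 + c)*(2*c) = 2*c*(12 + c))
1/(15 - 132/(-69)) + 138*f(4) = 1/(15 - 132/(-69)) + 138*(2*4*(12 + 4)) = 1/(15 - 132*(-1/69)) + 138*(2*4*16) = 1/(15 + 44/23) + 138*128 = 1/(389/23) + 17664 = 23/389 + 17664 = 6871319/389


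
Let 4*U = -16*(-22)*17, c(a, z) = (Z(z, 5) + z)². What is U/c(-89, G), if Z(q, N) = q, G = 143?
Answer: 34/1859 ≈ 0.018289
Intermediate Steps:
c(a, z) = 4*z² (c(a, z) = (z + z)² = (2*z)² = 4*z²)
U = 1496 (U = (-16*(-22)*17)/4 = (352*17)/4 = (¼)*5984 = 1496)
U/c(-89, G) = 1496/((4*143²)) = 1496/((4*20449)) = 1496/81796 = 1496*(1/81796) = 34/1859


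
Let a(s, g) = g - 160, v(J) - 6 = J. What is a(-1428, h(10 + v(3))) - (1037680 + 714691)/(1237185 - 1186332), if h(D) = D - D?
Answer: -9888851/50853 ≈ -194.46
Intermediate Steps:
v(J) = 6 + J
h(D) = 0
a(s, g) = -160 + g
a(-1428, h(10 + v(3))) - (1037680 + 714691)/(1237185 - 1186332) = (-160 + 0) - (1037680 + 714691)/(1237185 - 1186332) = -160 - 1752371/50853 = -9888851/50853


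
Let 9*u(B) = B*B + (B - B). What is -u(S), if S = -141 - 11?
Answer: -23104/9 ≈ -2567.1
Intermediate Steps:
S = -152
u(B) = B**2/9 (u(B) = (B*B + (B - B))/9 = (B**2 + 0)/9 = B**2/9)
-u(S) = -(-152)**2/9 = -23104/9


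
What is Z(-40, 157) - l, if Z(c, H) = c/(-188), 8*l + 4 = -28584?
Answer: 335929/94 ≈ 3573.7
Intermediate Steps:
l = -7147/2 (l = -1/2 + (1/8)*(-28584) = -1/2 - 3573 = -7147/2 ≈ -3573.5)
Z(c, H) = -c/188 (Z(c, H) = c*(-1/188) = -c/188)
Z(-40, 157) - l = -1/188*(-40) - 1*(-7147/2) = 10/47 + 7147/2 = 335929/94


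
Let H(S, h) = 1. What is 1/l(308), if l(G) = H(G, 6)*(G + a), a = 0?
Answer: 1/308 ≈ 0.0032468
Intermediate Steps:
l(G) = G (l(G) = 1*(G + 0) = 1*G = G)
1/l(308) = 1/308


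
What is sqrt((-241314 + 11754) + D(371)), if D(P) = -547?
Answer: I*sqrt(230107) ≈ 479.69*I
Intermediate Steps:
sqrt((-241314 + 11754) + D(371)) = sqrt((-241314 + 11754) - 547) = sqrt(-229560 - 547) = sqrt(-230107) = I*sqrt(230107)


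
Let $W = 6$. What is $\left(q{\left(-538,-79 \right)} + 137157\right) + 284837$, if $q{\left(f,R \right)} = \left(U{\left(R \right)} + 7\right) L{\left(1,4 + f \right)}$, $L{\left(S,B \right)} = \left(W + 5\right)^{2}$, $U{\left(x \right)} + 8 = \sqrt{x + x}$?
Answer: $421873 + 121 i \sqrt{158} \approx 4.2187 \cdot 10^{5} + 1520.9 i$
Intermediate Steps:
$U{\left(x \right)} = -8 + \sqrt{2} \sqrt{x}$ ($U{\left(x \right)} = -8 + \sqrt{x + x} = -8 + \sqrt{2 x} = -8 + \sqrt{2} \sqrt{x}$)
$L{\left(S,B \right)} = 121$ ($L{\left(S,B \right)} = \left(6 + 5\right)^{2} = 11^{2} = 121$)
$q{\left(f,R \right)} = -121 + 121 \sqrt{2} \sqrt{R}$ ($q{\left(f,R \right)} = \left(\left(-8 + \sqrt{2} \sqrt{R}\right) + 7\right) 121 = \left(-1 + \sqrt{2} \sqrt{R}\right) 121 = -121 + 121 \sqrt{2} \sqrt{R}$)
$\left(q{\left(-538,-79 \right)} + 137157\right) + 284837 = \left(\left(-121 + 121 \sqrt{2} \sqrt{-79}\right) + 137157\right) + 284837 = \left(\left(-121 + 121 \sqrt{2} i \sqrt{79}\right) + 137157\right) + 284837 = \left(\left(-121 + 121 i \sqrt{158}\right) + 137157\right) + 284837 = \left(137036 + 121 i \sqrt{158}\right) + 284837 = 421873 + 121 i \sqrt{158}$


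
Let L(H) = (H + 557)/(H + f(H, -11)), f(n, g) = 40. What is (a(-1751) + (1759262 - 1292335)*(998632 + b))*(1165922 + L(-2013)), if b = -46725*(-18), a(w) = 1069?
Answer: 1976007572784698730046/1973 ≈ 1.0015e+18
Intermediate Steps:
L(H) = (557 + H)/(40 + H) (L(H) = (H + 557)/(H + 40) = (557 + H)/(40 + H))
b = 841050
(a(-1751) + (1759262 - 1292335)*(998632 + b))*(1165922 + L(-2013)) = (1069 + (1759262 - 1292335)*(998632 + 841050))*(1165922 + (557 - 2013)/(40 - 2013)) = (1069 + 466927*1839682)*(1165922 - 1456/(-1973)) = (1069 + 858997197214)*(1165922 - 1/1973*(-1456)) = 858997198283*(1165922 + 1456/1973) = 858997198283*(2300365562/1973) = 1976007572784698730046/1973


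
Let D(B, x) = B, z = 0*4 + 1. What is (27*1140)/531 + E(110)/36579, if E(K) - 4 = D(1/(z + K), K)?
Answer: 156024115/2691639 ≈ 57.966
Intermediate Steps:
z = 1 (z = 0 + 1 = 1)
E(K) = 4 + 1/(1 + K)
(27*1140)/531 + E(110)/36579 = (27*1140)/531 + ((5 + 4*110)/(1 + 110))/36579 = 30780*(1/531) + ((5 + 440)/111)*(1/36579) = 3420/59 + ((1/111)*445)*(1/36579) = 3420/59 + (445/111)*(1/36579) = 3420/59 + 5/45621 = 156024115/2691639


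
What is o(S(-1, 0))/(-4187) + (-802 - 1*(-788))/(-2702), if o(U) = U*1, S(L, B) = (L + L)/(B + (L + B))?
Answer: 3801/808091 ≈ 0.0047037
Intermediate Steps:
S(L, B) = 2*L/(L + 2*B) (S(L, B) = (2*L)/(B + (B + L)) = (2*L)/(L + 2*B) = 2*L/(L + 2*B))
o(U) = U
o(S(-1, 0))/(-4187) + (-802 - 1*(-788))/(-2702) = (2*(-1)/(-1 + 2*0))/(-4187) + (-802 - 1*(-788))/(-2702) = (2*(-1)/(-1 + 0))*(-1/4187) + (-802 + 788)*(-1/2702) = (2*(-1)/(-1))*(-1/4187) - 14*(-1/2702) = (2*(-1)*(-1))*(-1/4187) + 1/193 = 2*(-1/4187) + 1/193 = -2/4187 + 1/193 = 3801/808091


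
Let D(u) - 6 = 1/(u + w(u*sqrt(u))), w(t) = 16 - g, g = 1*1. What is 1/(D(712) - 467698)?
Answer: -727/340012083 ≈ -2.1382e-6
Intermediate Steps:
g = 1
w(t) = 15 (w(t) = 16 - 1*1 = 16 - 1 = 15)
D(u) = 6 + 1/(15 + u) (D(u) = 6 + 1/(u + 15) = 6 + 1/(15 + u))
1/(D(712) - 467698) = 1/((91 + 6*712)/(15 + 712) - 467698) = 1/((91 + 4272)/727 - 467698) = 1/((1/727)*4363 - 467698) = 1/(4363/727 - 467698) = 1/(-340012083/727) = -727/340012083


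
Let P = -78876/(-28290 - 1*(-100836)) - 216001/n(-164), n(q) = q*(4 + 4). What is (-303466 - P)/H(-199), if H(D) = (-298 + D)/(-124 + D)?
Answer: -1555760035519153/7884105824 ≈ -1.9733e+5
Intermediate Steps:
n(q) = 8*q (n(q) = q*8 = 8*q)
H(D) = (-298 + D)/(-124 + D)
P = 2594420539/15863392 (P = -78876/(-28290 - 1*(-100836)) - 216001/(8*(-164)) = -78876/(-28290 + 100836) - 216001/(-1312) = -78876/72546 - 216001*(-1/1312) = -78876*1/72546 + 216001/1312 = -13146/12091 + 216001/1312 = 2594420539/15863392 ≈ 163.55)
(-303466 - P)/H(-199) = (-303466 - 1*2594420539/15863392)/(((-298 - 199)/(-124 - 199))) = (-303466 - 2594420539/15863392)/((-497/(-323))) = -4816594537211/(15863392*((-1/323*(-497)))) = -4816594537211/(15863392*497/323) = -4816594537211/15863392*323/497 = -1555760035519153/7884105824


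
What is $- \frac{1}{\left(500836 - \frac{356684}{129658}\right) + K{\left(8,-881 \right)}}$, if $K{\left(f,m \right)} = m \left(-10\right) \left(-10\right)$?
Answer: $- \frac{64829}{26757083802} \approx -2.4229 \cdot 10^{-6}$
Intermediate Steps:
$K{\left(f,m \right)} = 100 m$ ($K{\left(f,m \right)} = - 10 m \left(-10\right) = 100 m$)
$- \frac{1}{\left(500836 - \frac{356684}{129658}\right) + K{\left(8,-881 \right)}} = - \frac{1}{\left(500836 - \frac{356684}{129658}\right) + 100 \left(-881\right)} = - \frac{1}{\left(500836 - 356684 \cdot \frac{1}{129658}\right) - 88100} = - \frac{1}{\left(500836 - \frac{178342}{64829}\right) - 88100} = - \frac{1}{\frac{32468518702}{64829} - 88100} = - \frac{1}{\frac{26757083802}{64829}} = \left(-1\right) \frac{64829}{26757083802} = - \frac{64829}{26757083802}$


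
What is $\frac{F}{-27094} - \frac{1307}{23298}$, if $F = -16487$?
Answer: $\frac{87175567}{157809003} \approx 0.55241$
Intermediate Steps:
$\frac{F}{-27094} - \frac{1307}{23298} = - \frac{16487}{-27094} - \frac{1307}{23298} = \left(-16487\right) \left(- \frac{1}{27094}\right) - \frac{1307}{23298} = \frac{16487}{27094} - \frac{1307}{23298} = \frac{87175567}{157809003}$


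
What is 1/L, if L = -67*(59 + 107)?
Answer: -1/11122 ≈ -8.9912e-5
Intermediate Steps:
L = -11122 (L = -67*166 = -11122)
1/L = 1/(-11122) = -1/11122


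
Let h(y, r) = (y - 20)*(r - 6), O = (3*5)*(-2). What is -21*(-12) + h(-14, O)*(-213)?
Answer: -260460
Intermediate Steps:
O = -30 (O = 15*(-2) = -30)
h(y, r) = (-20 + y)*(-6 + r)
-21*(-12) + h(-14, O)*(-213) = -21*(-12) + (120 - 20*(-30) - 6*(-14) - 30*(-14))*(-213) = 252 + (120 + 600 + 84 + 420)*(-213) = 252 + 1224*(-213) = 252 - 260712 = -260460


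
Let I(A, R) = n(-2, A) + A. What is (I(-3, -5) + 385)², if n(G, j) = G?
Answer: 144400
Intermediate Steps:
I(A, R) = -2 + A
(I(-3, -5) + 385)² = ((-2 - 3) + 385)² = (-5 + 385)² = 380² = 144400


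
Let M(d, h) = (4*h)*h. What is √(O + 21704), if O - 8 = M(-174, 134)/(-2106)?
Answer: 2*√74187178/117 ≈ 147.23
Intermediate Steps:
M(d, h) = 4*h²
O = -27488/1053 (O = 8 + (4*134²)/(-2106) = 8 + (4*17956)*(-1/2106) = 8 + 71824*(-1/2106) = 8 - 35912/1053 = -27488/1053 ≈ -26.104)
√(O + 21704) = √(-27488/1053 + 21704) = √(22826824/1053) = 2*√74187178/117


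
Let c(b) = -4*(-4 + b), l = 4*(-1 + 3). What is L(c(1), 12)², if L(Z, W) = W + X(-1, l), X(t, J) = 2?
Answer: 196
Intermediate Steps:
l = 8 (l = 4*2 = 8)
c(b) = 16 - 4*b
L(Z, W) = 2 + W (L(Z, W) = W + 2 = 2 + W)
L(c(1), 12)² = (2 + 12)² = 14² = 196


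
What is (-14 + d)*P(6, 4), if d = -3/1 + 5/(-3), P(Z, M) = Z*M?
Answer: -448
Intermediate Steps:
P(Z, M) = M*Z
d = -14/3 (d = -3*1 + 5*(-1/3) = -3 - 5/3 = -14/3 ≈ -4.6667)
(-14 + d)*P(6, 4) = (-14 - 14/3)*(4*6) = -56/3*24 = -448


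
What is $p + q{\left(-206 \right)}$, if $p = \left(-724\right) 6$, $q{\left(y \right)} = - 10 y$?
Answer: $-2284$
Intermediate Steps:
$p = -4344$
$p + q{\left(-206 \right)} = -4344 - -2060 = -4344 + 2060 = -2284$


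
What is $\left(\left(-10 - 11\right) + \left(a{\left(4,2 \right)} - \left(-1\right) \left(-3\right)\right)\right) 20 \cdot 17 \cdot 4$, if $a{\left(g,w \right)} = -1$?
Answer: $-34000$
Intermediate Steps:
$\left(\left(-10 - 11\right) + \left(a{\left(4,2 \right)} - \left(-1\right) \left(-3\right)\right)\right) 20 \cdot 17 \cdot 4 = \left(\left(-10 - 11\right) - \left(1 - -3\right)\right) 20 \cdot 17 \cdot 4 = \left(-21 - 4\right) 20 \cdot 68 = \left(-25\right) 20 \cdot 68 = \left(-500\right) 68 = -34000$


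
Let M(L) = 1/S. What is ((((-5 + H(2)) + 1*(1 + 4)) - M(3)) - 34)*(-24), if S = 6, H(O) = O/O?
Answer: 796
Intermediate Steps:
H(O) = 1
M(L) = ⅙ (M(L) = 1/6 = ⅙)
((((-5 + H(2)) + 1*(1 + 4)) - M(3)) - 34)*(-24) = ((((-5 + 1) + 1*(1 + 4)) - 1*⅙) - 34)*(-24) = (((-4 + 1*5) - ⅙) - 34)*(-24) = (((-4 + 5) - ⅙) - 34)*(-24) = ((1 - ⅙) - 34)*(-24) = (⅚ - 34)*(-24) = -199/6*(-24) = 796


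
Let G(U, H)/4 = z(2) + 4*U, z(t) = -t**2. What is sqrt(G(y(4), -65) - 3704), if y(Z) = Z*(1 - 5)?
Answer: 2*I*sqrt(994) ≈ 63.056*I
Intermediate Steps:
y(Z) = -4*Z (y(Z) = Z*(-4) = -4*Z)
G(U, H) = -16 + 16*U (G(U, H) = 4*(-1*2**2 + 4*U) = 4*(-1*4 + 4*U) = 4*(-4 + 4*U) = -16 + 16*U)
sqrt(G(y(4), -65) - 3704) = sqrt((-16 + 16*(-4*4)) - 3704) = sqrt((-16 + 16*(-16)) - 3704) = sqrt((-16 - 256) - 3704) = sqrt(-272 - 3704) = sqrt(-3976) = 2*I*sqrt(994)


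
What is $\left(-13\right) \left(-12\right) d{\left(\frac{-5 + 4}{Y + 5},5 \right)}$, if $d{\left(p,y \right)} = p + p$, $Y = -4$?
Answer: $-312$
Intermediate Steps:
$d{\left(p,y \right)} = 2 p$
$\left(-13\right) \left(-12\right) d{\left(\frac{-5 + 4}{Y + 5},5 \right)} = \left(-13\right) \left(-12\right) 2 \frac{-5 + 4}{-4 + 5} = 156 \cdot 2 \left(- 1^{-1}\right) = 156 \cdot 2 \left(\left(-1\right) 1\right) = 156 \cdot 2 \left(-1\right) = 156 \left(-2\right) = -312$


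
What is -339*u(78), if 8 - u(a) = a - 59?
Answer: 3729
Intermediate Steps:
u(a) = 67 - a (u(a) = 8 - (a - 59) = 8 - (-59 + a) = 8 + (59 - a) = 67 - a)
-339*u(78) = -339*(67 - 1*78) = -339*(67 - 78) = -339*(-11) = 3729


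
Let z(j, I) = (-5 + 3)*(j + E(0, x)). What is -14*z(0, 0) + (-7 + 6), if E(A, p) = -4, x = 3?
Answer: -113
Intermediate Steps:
z(j, I) = 8 - 2*j (z(j, I) = (-5 + 3)*(j - 4) = -2*(-4 + j) = 8 - 2*j)
-14*z(0, 0) + (-7 + 6) = -14*(8 - 2*0) + (-7 + 6) = -14*(8 + 0) - 1 = -14*8 - 1 = -112 - 1 = -113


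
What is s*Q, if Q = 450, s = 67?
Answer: 30150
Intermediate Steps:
s*Q = 67*450 = 30150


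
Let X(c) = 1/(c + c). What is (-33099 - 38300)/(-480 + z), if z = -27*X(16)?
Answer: 2284768/15387 ≈ 148.49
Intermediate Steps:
X(c) = 1/(2*c)
z = -27/32 (z = -27/(2*16) = -27*1/32 = -27/32 ≈ -0.84375)
(-33099 - 38300)/(-480 + z) = (-33099 - 38300)/(-480 - 27/32) = -71399/(-15387/32) = -71399*(-32/15387) = 2284768/15387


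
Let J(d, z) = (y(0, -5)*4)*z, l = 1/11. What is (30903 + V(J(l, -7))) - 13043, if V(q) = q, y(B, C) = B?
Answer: 17860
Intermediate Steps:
l = 1/11 ≈ 0.090909
J(d, z) = 0 (J(d, z) = (0*4)*z = 0*z = 0)
(30903 + V(J(l, -7))) - 13043 = (30903 + 0) - 13043 = 30903 - 13043 = 17860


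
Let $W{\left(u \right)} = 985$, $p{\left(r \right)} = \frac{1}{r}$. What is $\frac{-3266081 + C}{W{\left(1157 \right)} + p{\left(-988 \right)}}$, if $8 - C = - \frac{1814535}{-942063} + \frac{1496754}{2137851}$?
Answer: $- \frac{240700391875810421984}{72591596002330101} \approx -3315.8$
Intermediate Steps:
$C = \frac{400840021671}{74592234319}$ ($C = 8 - \left(- \frac{1814535}{-942063} + \frac{1496754}{2137851}\right) = 8 - \left(\left(-1814535\right) \left(- \frac{1}{942063}\right) + 1496754 \cdot \frac{1}{2137851}\right) = 8 - \left(\frac{604845}{314021} + \frac{166306}{237539}\right) = 8 - \frac{195897852881}{74592234319} = \frac{400840021671}{74592234319} \approx 5.3737$)
$\frac{-3266081 + C}{W{\left(1157 \right)} + p{\left(-988 \right)}} = \frac{-3266081 + \frac{400840021671}{74592234319}}{985 + \frac{1}{-988}} = - \frac{243623878416812168}{74592234319 \left(985 - \frac{1}{988}\right)} = - \frac{243623878416812168}{74592234319 \cdot \frac{973179}{988}} = \left(- \frac{243623878416812168}{74592234319}\right) \frac{988}{973179} = - \frac{240700391875810421984}{72591596002330101}$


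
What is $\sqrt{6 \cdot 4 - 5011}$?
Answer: $i \sqrt{4987} \approx 70.619 i$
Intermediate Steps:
$\sqrt{6 \cdot 4 - 5011} = \sqrt{24 - 5011} = \sqrt{-4987} = i \sqrt{4987}$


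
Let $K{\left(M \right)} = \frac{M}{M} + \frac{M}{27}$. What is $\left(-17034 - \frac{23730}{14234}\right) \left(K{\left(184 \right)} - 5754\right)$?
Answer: $\frac{2090051484769}{21351} \approx 9.789 \cdot 10^{7}$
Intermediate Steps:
$K{\left(M \right)} = 1 + \frac{M}{27}$ ($K{\left(M \right)} = 1 + M \frac{1}{27} = 1 + \frac{M}{27}$)
$\left(-17034 - \frac{23730}{14234}\right) \left(K{\left(184 \right)} - 5754\right) = \left(-17034 - \frac{23730}{14234}\right) \left(\left(1 + \frac{1}{27} \cdot 184\right) - 5754\right) = \left(-17034 - \frac{11865}{7117}\right) \left(\left(1 + \frac{184}{27}\right) - 5754\right) = \left(-17034 - \frac{11865}{7117}\right) \left(\frac{211}{27} - 5754\right) = \left(- \frac{121242843}{7117}\right) \left(- \frac{155147}{27}\right) = \frac{2090051484769}{21351}$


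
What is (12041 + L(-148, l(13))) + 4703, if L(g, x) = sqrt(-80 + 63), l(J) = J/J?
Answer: 16744 + I*sqrt(17) ≈ 16744.0 + 4.1231*I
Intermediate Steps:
l(J) = 1
L(g, x) = I*sqrt(17) (L(g, x) = sqrt(-17) = I*sqrt(17))
(12041 + L(-148, l(13))) + 4703 = (12041 + I*sqrt(17)) + 4703 = 16744 + I*sqrt(17)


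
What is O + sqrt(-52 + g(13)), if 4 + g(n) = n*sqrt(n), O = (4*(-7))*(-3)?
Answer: 84 + sqrt(-56 + 13*sqrt(13)) ≈ 84.0 + 3.0212*I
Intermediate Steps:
O = 84 (O = -28*(-3) = 84)
g(n) = -4 + n**(3/2) (g(n) = -4 + n*sqrt(n) = -4 + n**(3/2))
O + sqrt(-52 + g(13)) = 84 + sqrt(-52 + (-4 + 13**(3/2))) = 84 + sqrt(-52 + (-4 + 13*sqrt(13))) = 84 + sqrt(-56 + 13*sqrt(13))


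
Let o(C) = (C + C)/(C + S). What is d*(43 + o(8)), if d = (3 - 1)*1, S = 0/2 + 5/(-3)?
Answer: 1730/19 ≈ 91.053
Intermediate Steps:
S = -5/3 (S = 0*(½) + 5*(-⅓) = 0 - 5/3 = -5/3 ≈ -1.6667)
o(C) = 2*C/(-5/3 + C) (o(C) = (C + C)/(C - 5/3) = (2*C)/(-5/3 + C) = 2*C/(-5/3 + C))
d = 2 (d = 2*1 = 2)
d*(43 + o(8)) = 2*(43 + 6*8/(-5 + 3*8)) = 2*(43 + 6*8/(-5 + 24)) = 2*(43 + 6*8/19) = 2*(43 + 6*8*(1/19)) = 2*(43 + 48/19) = 2*(865/19) = 1730/19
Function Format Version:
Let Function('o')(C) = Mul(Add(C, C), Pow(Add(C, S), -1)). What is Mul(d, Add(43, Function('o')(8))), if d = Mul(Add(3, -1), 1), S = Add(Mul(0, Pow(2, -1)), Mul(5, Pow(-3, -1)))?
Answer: Rational(1730, 19) ≈ 91.053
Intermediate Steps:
S = Rational(-5, 3) (S = Add(Mul(0, Rational(1, 2)), Mul(5, Rational(-1, 3))) = Add(0, Rational(-5, 3)) = Rational(-5, 3) ≈ -1.6667)
Function('o')(C) = Mul(2, C, Pow(Add(Rational(-5, 3), C), -1)) (Function('o')(C) = Mul(Add(C, C), Pow(Add(C, Rational(-5, 3)), -1)) = Mul(Mul(2, C), Pow(Add(Rational(-5, 3), C), -1)) = Mul(2, C, Pow(Add(Rational(-5, 3), C), -1)))
d = 2 (d = Mul(2, 1) = 2)
Mul(d, Add(43, Function('o')(8))) = Mul(2, Add(43, Mul(6, 8, Pow(Add(-5, Mul(3, 8)), -1)))) = Mul(2, Add(43, Mul(6, 8, Pow(Add(-5, 24), -1)))) = Mul(2, Add(43, Mul(6, 8, Pow(19, -1)))) = Mul(2, Add(43, Mul(6, 8, Rational(1, 19)))) = Mul(2, Add(43, Rational(48, 19))) = Mul(2, Rational(865, 19)) = Rational(1730, 19)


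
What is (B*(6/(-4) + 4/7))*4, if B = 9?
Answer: -234/7 ≈ -33.429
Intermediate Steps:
(B*(6/(-4) + 4/7))*4 = (9*(6/(-4) + 4/7))*4 = (9*(6*(-1/4) + 4*(1/7)))*4 = (9*(-3/2 + 4/7))*4 = (9*(-13/14))*4 = -117/14*4 = -234/7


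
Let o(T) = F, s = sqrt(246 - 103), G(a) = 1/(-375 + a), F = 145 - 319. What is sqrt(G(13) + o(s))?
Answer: I*sqrt(22802018)/362 ≈ 13.191*I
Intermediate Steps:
F = -174
s = sqrt(143) ≈ 11.958
o(T) = -174
sqrt(G(13) + o(s)) = sqrt(1/(-375 + 13) - 174) = sqrt(1/(-362) - 174) = sqrt(-1/362 - 174) = sqrt(-62989/362) = I*sqrt(22802018)/362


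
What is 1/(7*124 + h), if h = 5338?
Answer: 1/6206 ≈ 0.00016113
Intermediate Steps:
1/(7*124 + h) = 1/(7*124 + 5338) = 1/(868 + 5338) = 1/6206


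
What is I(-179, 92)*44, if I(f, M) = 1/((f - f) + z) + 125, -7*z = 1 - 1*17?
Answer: 22077/4 ≈ 5519.3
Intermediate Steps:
z = 16/7 (z = -(1 - 1*17)/7 = -(1 - 17)/7 = -⅐*(-16) = 16/7 ≈ 2.2857)
I(f, M) = 2007/16 (I(f, M) = 1/((f - f) + 16/7) + 125 = 1/(0 + 16/7) + 125 = 1/(16/7) + 125 = 7/16 + 125 = 2007/16)
I(-179, 92)*44 = (2007/16)*44 = 22077/4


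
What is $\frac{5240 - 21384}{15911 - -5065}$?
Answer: $- \frac{1009}{1311} \approx -0.76964$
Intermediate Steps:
$\frac{5240 - 21384}{15911 - -5065} = - \frac{16144}{15911 + 5065} = - \frac{16144}{20976} = \left(-16144\right) \frac{1}{20976} = - \frac{1009}{1311}$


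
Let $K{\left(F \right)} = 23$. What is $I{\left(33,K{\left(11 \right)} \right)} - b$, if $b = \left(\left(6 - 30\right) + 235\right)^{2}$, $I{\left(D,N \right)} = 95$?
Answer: $-44426$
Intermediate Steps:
$b = 44521$ ($b = \left(\left(6 - 30\right) + 235\right)^{2} = \left(-24 + 235\right)^{2} = 211^{2} = 44521$)
$I{\left(33,K{\left(11 \right)} \right)} - b = 95 - 44521 = -44426$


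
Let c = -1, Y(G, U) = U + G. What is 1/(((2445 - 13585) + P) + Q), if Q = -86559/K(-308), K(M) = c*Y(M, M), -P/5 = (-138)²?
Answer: -56/5964029 ≈ -9.3896e-6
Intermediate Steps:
Y(G, U) = G + U
P = -95220 (P = -5*(-138)² = -5*19044 = -95220)
K(M) = -2*M (K(M) = -(M + M) = -2*M)
Q = -7869/56 (Q = -86559/((-2*(-308))) = -86559/616 = -86559*1/616 = -7869/56 ≈ -140.52)
1/(((2445 - 13585) + P) + Q) = 1/(((2445 - 13585) - 95220) - 7869/56) = 1/((-11140 - 95220) - 7869/56) = 1/(-106360 - 7869/56) = 1/(-5964029/56) = -56/5964029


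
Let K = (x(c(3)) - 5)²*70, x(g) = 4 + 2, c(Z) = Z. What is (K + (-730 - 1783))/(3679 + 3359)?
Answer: -2443/7038 ≈ -0.34712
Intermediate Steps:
x(g) = 6
K = 70 (K = (6 - 5)²*70 = 1²*70 = 1*70 = 70)
(K + (-730 - 1783))/(3679 + 3359) = (70 + (-730 - 1783))/(3679 + 3359) = (70 - 2513)/7038 = -2443*1/7038 = -2443/7038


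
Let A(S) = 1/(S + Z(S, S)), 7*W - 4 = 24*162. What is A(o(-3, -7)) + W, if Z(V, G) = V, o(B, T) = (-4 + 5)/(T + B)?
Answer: 551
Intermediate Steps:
W = 556 (W = 4/7 + (24*162)/7 = 4/7 + (⅐)*3888 = 4/7 + 3888/7 = 556)
o(B, T) = 1/(B + T)
A(S) = 1/(2*S) (A(S) = 1/(S + S) = 1/(2*S))
A(o(-3, -7)) + W = 1/(2*(1/(-3 - 7))) + 556 = 1/(2*(1/(-10))) + 556 = 1/(2*(-⅒)) + 556 = (½)*(-10) + 556 = -5 + 556 = 551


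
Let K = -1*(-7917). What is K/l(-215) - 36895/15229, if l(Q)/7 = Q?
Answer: -160232/20855 ≈ -7.6831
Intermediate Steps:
l(Q) = 7*Q
K = 7917
K/l(-215) - 36895/15229 = 7917/((7*(-215))) - 36895/15229 = 7917/(-1505) - 36895*1/15229 = 7917*(-1/1505) - 235/97 = -1131/215 - 235/97 = -160232/20855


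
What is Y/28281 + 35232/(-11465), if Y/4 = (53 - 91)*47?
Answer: -1078302152/324241665 ≈ -3.3256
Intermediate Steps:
Y = -7144 (Y = 4*((53 - 91)*47) = 4*(-38*47) = 4*(-1786) = -7144)
Y/28281 + 35232/(-11465) = -7144/28281 + 35232/(-11465) = -7144*1/28281 + 35232*(-1/11465) = -7144/28281 - 35232/11465 = -1078302152/324241665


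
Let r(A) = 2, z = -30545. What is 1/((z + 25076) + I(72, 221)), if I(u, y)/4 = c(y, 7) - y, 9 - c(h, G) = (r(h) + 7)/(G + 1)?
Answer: -2/12643 ≈ -0.00015819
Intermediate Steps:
c(h, G) = 9 - 9/(1 + G) (c(h, G) = 9 - (2 + 7)/(G + 1) = 9 - 9/(1 + G))
I(u, y) = 63/2 - 4*y (I(u, y) = 4*(9*7/(1 + 7) - y) = 4*(9*7/8 - y) = 4*(9*7*(⅛) - y) = 4*(63/8 - y) = 63/2 - 4*y)
1/((z + 25076) + I(72, 221)) = 1/((-30545 + 25076) + (63/2 - 4*221)) = 1/(-5469 + (63/2 - 884)) = 1/(-5469 - 1705/2) = 1/(-12643/2) = -2/12643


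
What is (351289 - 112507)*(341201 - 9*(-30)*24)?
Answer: 83019964542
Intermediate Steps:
(351289 - 112507)*(341201 - 9*(-30)*24) = 238782*(341201 + 270*24) = 238782*(341201 + 6480) = 238782*347681 = 83019964542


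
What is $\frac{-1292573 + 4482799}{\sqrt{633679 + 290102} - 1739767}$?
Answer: $- \frac{2775124958671}{1513394145254} - \frac{1595113 \sqrt{923781}}{1513394145254} \approx -1.8347$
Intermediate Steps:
$\frac{-1292573 + 4482799}{\sqrt{633679 + 290102} - 1739767} = \frac{3190226}{\sqrt{923781} - 1739767} = \frac{3190226}{-1739767 + \sqrt{923781}}$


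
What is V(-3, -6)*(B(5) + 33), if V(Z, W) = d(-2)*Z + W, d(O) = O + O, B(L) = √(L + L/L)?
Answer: 198 + 6*√6 ≈ 212.70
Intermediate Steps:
B(L) = √(1 + L) (B(L) = √(L + 1) = √(1 + L))
d(O) = 2*O
V(Z, W) = W - 4*Z (V(Z, W) = (2*(-2))*Z + W = -4*Z + W = W - 4*Z)
V(-3, -6)*(B(5) + 33) = (-6 - 4*(-3))*(√(1 + 5) + 33) = (-6 + 12)*(√6 + 33) = 6*(33 + √6) = 198 + 6*√6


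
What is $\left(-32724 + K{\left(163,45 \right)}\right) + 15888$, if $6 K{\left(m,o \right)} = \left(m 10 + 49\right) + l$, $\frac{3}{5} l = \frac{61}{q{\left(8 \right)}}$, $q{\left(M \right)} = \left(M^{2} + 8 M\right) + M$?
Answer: $- \frac{40529191}{2448} \approx -16556.0$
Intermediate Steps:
$q{\left(M \right)} = M^{2} + 9 M$
$l = \frac{305}{408}$ ($l = \frac{5 \frac{61}{8 \left(9 + 8\right)}}{3} = \frac{5 \frac{61}{8 \cdot 17}}{3} = \frac{5 \cdot \frac{61}{136}}{3} = \frac{5 \cdot 61 \cdot \frac{1}{136}}{3} = \frac{5}{3} \cdot \frac{61}{136} = \frac{305}{408} \approx 0.74755$)
$K{\left(m,o \right)} = \frac{20297}{2448} + \frac{5 m}{3}$ ($K{\left(m,o \right)} = \frac{\left(m 10 + 49\right) + \frac{305}{408}}{6} = \frac{\left(10 m + 49\right) + \frac{305}{408}}{6} = \frac{\left(49 + 10 m\right) + \frac{305}{408}}{6} = \frac{\frac{20297}{408} + 10 m}{6} = \frac{20297}{2448} + \frac{5 m}{3}$)
$\left(-32724 + K{\left(163,45 \right)}\right) + 15888 = \left(-32724 + \left(\frac{20297}{2448} + \frac{5}{3} \cdot 163\right)\right) + 15888 = \left(-32724 + \left(\frac{20297}{2448} + \frac{815}{3}\right)\right) + 15888 = \left(-32724 + \frac{685337}{2448}\right) + 15888 = - \frac{79423015}{2448} + 15888 = - \frac{40529191}{2448}$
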